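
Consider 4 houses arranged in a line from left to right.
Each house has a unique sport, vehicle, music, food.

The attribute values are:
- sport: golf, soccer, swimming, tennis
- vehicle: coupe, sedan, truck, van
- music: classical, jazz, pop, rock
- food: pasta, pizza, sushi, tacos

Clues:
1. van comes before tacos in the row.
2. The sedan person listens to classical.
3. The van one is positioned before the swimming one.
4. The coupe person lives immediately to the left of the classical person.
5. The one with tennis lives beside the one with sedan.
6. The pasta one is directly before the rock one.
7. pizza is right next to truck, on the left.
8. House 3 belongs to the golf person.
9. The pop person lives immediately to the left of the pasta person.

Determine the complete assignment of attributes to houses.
Solution:

House | Sport | Vehicle | Music | Food
--------------------------------------
  1   | tennis | coupe | pop | sushi
  2   | soccer | sedan | classical | pasta
  3   | golf | van | rock | pizza
  4   | swimming | truck | jazz | tacos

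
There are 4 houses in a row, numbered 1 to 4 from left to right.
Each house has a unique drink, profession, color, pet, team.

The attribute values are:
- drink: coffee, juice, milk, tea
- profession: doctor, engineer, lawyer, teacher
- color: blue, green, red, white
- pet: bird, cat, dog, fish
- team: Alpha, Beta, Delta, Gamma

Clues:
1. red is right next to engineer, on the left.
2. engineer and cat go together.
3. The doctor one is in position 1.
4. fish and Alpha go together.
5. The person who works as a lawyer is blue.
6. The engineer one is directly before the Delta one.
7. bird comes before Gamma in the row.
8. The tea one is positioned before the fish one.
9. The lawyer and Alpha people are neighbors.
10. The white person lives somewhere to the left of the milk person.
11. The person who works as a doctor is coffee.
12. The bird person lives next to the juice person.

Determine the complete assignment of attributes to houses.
Solution:

House | Drink | Profession | Color | Pet | Team
-----------------------------------------------
  1   | coffee | doctor | red | bird | Beta
  2   | juice | engineer | white | cat | Gamma
  3   | tea | lawyer | blue | dog | Delta
  4   | milk | teacher | green | fish | Alpha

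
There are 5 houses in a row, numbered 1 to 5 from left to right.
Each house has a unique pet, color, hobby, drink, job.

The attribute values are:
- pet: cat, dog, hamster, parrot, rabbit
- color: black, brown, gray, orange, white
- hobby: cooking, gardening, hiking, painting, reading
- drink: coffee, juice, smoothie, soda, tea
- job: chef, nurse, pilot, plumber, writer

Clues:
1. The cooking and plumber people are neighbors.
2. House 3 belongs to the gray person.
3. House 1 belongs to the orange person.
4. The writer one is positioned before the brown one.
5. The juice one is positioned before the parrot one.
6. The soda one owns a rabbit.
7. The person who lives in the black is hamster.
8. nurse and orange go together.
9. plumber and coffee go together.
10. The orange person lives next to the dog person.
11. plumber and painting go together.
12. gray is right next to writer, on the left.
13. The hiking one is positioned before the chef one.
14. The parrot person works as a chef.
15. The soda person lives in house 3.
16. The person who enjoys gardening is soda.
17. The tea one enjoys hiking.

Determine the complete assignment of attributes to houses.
Solution:

House | Pet | Color | Hobby | Drink | Job
-----------------------------------------
  1   | cat | orange | cooking | juice | nurse
  2   | dog | white | painting | coffee | plumber
  3   | rabbit | gray | gardening | soda | pilot
  4   | hamster | black | hiking | tea | writer
  5   | parrot | brown | reading | smoothie | chef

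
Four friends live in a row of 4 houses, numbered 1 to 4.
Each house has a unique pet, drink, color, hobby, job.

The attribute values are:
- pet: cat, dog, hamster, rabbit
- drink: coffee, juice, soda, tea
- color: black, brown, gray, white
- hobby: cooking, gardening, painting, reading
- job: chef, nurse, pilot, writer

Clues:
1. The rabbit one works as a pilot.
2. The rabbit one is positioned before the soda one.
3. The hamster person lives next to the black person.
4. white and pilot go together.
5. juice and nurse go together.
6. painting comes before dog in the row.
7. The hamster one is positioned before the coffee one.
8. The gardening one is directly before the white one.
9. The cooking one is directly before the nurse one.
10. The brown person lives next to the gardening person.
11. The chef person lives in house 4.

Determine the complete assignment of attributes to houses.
Solution:

House | Pet | Drink | Color | Hobby | Job
-----------------------------------------
  1   | hamster | tea | brown | cooking | writer
  2   | cat | juice | black | gardening | nurse
  3   | rabbit | coffee | white | painting | pilot
  4   | dog | soda | gray | reading | chef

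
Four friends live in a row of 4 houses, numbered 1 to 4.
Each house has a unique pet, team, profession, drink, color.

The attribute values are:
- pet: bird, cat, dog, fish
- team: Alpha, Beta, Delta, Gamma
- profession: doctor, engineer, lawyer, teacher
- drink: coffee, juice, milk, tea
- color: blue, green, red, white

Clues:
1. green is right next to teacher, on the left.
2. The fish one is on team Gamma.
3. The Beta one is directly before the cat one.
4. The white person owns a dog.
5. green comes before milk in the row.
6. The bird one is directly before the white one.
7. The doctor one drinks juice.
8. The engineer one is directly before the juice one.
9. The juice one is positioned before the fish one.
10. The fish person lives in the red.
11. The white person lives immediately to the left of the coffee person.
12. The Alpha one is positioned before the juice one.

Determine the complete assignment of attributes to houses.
Solution:

House | Pet | Team | Profession | Drink | Color
-----------------------------------------------
  1   | bird | Alpha | engineer | tea | blue
  2   | dog | Beta | doctor | juice | white
  3   | cat | Delta | lawyer | coffee | green
  4   | fish | Gamma | teacher | milk | red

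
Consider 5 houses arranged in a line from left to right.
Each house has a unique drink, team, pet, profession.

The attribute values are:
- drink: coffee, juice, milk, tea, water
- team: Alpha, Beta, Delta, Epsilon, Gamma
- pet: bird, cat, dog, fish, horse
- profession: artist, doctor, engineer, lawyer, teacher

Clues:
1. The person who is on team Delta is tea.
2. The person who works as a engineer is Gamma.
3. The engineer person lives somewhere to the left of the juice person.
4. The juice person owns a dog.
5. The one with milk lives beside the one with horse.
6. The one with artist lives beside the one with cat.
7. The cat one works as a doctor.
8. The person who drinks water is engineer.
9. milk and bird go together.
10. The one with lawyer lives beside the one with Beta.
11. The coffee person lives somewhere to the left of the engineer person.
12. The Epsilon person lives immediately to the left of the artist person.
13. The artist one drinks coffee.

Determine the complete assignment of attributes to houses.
Solution:

House | Drink | Team | Pet | Profession
---------------------------------------
  1   | milk | Epsilon | bird | lawyer
  2   | coffee | Beta | horse | artist
  3   | tea | Delta | cat | doctor
  4   | water | Gamma | fish | engineer
  5   | juice | Alpha | dog | teacher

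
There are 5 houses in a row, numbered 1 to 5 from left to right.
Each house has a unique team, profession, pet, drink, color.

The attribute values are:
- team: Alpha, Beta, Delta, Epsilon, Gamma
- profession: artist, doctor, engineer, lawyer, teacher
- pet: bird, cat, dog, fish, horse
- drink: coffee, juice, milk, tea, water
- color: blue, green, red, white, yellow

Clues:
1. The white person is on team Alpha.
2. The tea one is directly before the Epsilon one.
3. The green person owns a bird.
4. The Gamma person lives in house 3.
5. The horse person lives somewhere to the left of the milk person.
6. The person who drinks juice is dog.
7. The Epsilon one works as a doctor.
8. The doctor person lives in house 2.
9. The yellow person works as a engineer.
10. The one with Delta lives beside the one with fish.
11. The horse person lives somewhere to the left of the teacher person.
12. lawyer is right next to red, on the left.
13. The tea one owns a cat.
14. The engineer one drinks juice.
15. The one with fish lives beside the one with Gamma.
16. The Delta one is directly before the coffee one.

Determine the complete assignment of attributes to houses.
Solution:

House | Team | Profession | Pet | Drink | Color
-----------------------------------------------
  1   | Delta | lawyer | cat | tea | blue
  2   | Epsilon | doctor | fish | coffee | red
  3   | Gamma | engineer | dog | juice | yellow
  4   | Alpha | artist | horse | water | white
  5   | Beta | teacher | bird | milk | green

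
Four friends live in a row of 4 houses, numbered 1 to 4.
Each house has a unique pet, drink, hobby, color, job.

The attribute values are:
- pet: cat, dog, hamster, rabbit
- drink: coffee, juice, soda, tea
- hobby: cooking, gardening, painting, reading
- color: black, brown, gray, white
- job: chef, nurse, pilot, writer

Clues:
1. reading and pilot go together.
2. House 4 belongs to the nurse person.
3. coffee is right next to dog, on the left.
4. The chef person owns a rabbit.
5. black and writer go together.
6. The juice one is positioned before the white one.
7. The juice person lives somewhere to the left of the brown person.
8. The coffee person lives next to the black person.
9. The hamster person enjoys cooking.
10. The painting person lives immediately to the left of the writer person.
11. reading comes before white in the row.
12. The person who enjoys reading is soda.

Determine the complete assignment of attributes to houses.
Solution:

House | Pet | Drink | Hobby | Color | Job
-----------------------------------------
  1   | rabbit | coffee | painting | gray | chef
  2   | dog | juice | gardening | black | writer
  3   | cat | soda | reading | brown | pilot
  4   | hamster | tea | cooking | white | nurse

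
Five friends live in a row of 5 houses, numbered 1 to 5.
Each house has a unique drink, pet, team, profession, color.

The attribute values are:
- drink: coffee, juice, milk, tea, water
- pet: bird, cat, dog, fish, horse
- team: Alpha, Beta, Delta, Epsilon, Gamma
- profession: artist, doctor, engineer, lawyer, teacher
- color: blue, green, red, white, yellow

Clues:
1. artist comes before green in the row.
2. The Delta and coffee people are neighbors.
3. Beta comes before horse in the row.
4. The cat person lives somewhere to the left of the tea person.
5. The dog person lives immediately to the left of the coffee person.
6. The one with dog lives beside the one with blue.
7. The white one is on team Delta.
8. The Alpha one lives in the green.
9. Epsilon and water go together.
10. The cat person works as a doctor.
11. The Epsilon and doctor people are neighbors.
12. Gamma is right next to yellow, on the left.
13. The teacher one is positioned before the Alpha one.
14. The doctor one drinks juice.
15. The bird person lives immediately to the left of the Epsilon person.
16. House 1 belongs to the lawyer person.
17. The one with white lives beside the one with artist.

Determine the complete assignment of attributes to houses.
Solution:

House | Drink | Pet | Team | Profession | Color
-----------------------------------------------
  1   | milk | dog | Delta | lawyer | white
  2   | coffee | bird | Gamma | artist | blue
  3   | water | fish | Epsilon | teacher | yellow
  4   | juice | cat | Beta | doctor | red
  5   | tea | horse | Alpha | engineer | green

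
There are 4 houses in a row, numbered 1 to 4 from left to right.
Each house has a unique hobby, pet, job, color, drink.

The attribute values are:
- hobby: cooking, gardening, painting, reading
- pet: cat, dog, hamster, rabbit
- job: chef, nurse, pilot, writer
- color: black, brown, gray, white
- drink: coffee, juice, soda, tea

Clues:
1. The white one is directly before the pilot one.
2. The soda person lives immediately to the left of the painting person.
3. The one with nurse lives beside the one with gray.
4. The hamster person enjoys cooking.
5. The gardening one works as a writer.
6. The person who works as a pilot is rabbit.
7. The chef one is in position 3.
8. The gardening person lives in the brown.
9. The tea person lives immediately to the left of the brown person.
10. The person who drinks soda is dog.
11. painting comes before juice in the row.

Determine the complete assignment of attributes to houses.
Solution:

House | Hobby | Pet | Job | Color | Drink
-----------------------------------------
  1   | reading | dog | nurse | white | soda
  2   | painting | rabbit | pilot | gray | coffee
  3   | cooking | hamster | chef | black | tea
  4   | gardening | cat | writer | brown | juice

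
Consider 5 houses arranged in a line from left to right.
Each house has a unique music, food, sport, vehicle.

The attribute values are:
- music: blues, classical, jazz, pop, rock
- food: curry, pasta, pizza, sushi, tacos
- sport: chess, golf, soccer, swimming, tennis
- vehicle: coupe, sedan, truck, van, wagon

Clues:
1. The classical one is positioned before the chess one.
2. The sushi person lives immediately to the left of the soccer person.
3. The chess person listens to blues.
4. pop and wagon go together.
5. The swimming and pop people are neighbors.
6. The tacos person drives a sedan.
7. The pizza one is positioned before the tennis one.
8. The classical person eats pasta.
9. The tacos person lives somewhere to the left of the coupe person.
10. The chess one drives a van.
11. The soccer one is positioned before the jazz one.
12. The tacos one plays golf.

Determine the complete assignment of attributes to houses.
Solution:

House | Music | Food | Sport | Vehicle
--------------------------------------
  1   | rock | sushi | swimming | truck
  2   | pop | pizza | soccer | wagon
  3   | jazz | tacos | golf | sedan
  4   | classical | pasta | tennis | coupe
  5   | blues | curry | chess | van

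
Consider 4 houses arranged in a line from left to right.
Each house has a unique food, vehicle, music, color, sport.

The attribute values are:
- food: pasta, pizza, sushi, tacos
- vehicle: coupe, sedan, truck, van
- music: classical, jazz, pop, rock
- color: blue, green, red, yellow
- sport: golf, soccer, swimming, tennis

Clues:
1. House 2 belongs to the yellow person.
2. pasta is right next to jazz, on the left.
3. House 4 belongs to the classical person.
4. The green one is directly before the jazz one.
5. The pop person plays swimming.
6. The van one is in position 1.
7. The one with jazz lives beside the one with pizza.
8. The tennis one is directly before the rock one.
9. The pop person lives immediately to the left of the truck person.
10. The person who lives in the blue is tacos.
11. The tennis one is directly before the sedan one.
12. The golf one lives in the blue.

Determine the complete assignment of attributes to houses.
Solution:

House | Food | Vehicle | Music | Color | Sport
----------------------------------------------
  1   | pasta | van | pop | green | swimming
  2   | sushi | truck | jazz | yellow | tennis
  3   | pizza | sedan | rock | red | soccer
  4   | tacos | coupe | classical | blue | golf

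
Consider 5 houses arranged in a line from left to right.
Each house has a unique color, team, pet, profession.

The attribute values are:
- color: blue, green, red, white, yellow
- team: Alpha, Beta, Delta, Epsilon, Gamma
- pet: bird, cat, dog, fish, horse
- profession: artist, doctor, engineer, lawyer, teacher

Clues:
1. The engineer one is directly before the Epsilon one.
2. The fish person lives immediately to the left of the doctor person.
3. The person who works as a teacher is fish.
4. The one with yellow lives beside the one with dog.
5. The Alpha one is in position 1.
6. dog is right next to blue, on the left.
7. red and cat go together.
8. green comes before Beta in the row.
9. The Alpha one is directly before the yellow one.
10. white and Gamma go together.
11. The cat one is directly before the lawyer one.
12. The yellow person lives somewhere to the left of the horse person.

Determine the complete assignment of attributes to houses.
Solution:

House | Color | Team | Pet | Profession
---------------------------------------
  1   | red | Alpha | cat | engineer
  2   | yellow | Epsilon | bird | lawyer
  3   | green | Delta | dog | artist
  4   | blue | Beta | fish | teacher
  5   | white | Gamma | horse | doctor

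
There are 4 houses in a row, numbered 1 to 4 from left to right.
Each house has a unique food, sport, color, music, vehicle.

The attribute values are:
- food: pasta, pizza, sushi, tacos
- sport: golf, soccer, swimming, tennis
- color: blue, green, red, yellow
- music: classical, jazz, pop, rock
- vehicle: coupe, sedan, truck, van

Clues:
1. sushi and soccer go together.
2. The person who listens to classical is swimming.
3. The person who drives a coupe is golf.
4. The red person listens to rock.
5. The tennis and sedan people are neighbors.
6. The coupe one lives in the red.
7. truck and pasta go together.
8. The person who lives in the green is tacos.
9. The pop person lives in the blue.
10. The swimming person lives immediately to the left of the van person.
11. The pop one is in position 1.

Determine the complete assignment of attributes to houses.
Solution:

House | Food | Sport | Color | Music | Vehicle
----------------------------------------------
  1   | pasta | tennis | blue | pop | truck
  2   | tacos | swimming | green | classical | sedan
  3   | sushi | soccer | yellow | jazz | van
  4   | pizza | golf | red | rock | coupe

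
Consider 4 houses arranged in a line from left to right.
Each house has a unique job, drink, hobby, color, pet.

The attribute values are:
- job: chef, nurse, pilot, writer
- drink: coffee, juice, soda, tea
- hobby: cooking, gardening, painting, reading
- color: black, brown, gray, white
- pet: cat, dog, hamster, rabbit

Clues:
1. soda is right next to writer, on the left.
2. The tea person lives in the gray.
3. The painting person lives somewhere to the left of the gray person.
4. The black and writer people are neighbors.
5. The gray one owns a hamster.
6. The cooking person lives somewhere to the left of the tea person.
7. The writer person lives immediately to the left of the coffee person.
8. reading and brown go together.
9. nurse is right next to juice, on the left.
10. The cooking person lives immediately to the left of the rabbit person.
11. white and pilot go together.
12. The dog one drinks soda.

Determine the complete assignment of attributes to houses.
Solution:

House | Job | Drink | Hobby | Color | Pet
-----------------------------------------
  1   | nurse | soda | cooking | black | dog
  2   | writer | juice | reading | brown | rabbit
  3   | pilot | coffee | painting | white | cat
  4   | chef | tea | gardening | gray | hamster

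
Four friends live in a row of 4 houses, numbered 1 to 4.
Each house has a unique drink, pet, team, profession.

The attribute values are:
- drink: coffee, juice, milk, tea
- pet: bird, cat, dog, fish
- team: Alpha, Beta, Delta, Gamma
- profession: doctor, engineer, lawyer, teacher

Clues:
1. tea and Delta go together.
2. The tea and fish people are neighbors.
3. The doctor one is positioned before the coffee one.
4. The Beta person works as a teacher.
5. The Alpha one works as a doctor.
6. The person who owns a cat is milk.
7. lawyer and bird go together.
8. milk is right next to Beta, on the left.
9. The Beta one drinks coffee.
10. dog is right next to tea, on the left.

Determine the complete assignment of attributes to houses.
Solution:

House | Drink | Pet | Team | Profession
---------------------------------------
  1   | milk | cat | Alpha | doctor
  2   | coffee | dog | Beta | teacher
  3   | tea | bird | Delta | lawyer
  4   | juice | fish | Gamma | engineer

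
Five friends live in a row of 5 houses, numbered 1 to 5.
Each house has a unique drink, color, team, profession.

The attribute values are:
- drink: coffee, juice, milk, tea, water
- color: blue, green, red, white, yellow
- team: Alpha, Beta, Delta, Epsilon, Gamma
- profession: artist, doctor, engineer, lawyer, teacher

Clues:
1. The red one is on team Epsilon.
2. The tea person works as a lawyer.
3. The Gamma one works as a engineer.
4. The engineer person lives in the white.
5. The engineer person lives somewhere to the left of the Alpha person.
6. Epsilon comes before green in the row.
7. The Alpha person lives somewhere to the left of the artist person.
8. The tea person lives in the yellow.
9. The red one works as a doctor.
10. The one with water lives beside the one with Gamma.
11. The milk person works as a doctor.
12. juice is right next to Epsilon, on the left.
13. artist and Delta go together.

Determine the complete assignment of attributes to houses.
Solution:

House | Drink | Color | Team | Profession
-----------------------------------------
  1   | water | blue | Beta | teacher
  2   | juice | white | Gamma | engineer
  3   | milk | red | Epsilon | doctor
  4   | tea | yellow | Alpha | lawyer
  5   | coffee | green | Delta | artist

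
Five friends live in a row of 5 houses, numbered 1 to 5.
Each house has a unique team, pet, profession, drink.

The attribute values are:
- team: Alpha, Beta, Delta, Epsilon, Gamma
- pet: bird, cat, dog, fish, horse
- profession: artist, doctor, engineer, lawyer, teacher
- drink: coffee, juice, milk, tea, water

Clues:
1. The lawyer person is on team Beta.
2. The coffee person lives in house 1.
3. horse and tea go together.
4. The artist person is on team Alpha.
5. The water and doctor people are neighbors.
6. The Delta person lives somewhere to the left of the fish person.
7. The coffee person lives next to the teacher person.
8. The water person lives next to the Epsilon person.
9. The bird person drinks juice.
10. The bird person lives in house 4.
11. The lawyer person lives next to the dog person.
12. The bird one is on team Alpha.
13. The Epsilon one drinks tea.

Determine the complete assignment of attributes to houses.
Solution:

House | Team | Pet | Profession | Drink
---------------------------------------
  1   | Beta | cat | lawyer | coffee
  2   | Delta | dog | teacher | water
  3   | Epsilon | horse | doctor | tea
  4   | Alpha | bird | artist | juice
  5   | Gamma | fish | engineer | milk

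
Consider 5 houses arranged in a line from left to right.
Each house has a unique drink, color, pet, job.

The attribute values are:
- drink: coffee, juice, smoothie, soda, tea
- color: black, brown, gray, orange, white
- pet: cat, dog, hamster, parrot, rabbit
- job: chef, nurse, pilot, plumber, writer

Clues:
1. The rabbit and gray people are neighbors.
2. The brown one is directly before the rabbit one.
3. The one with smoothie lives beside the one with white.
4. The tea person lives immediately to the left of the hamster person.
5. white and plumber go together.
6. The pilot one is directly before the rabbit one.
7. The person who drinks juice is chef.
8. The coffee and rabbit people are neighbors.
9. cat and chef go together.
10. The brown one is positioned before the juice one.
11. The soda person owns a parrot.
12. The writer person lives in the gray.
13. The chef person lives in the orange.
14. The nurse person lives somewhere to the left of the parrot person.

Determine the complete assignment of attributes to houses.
Solution:

House | Drink | Color | Pet | Job
---------------------------------
  1   | coffee | brown | dog | pilot
  2   | tea | black | rabbit | nurse
  3   | smoothie | gray | hamster | writer
  4   | soda | white | parrot | plumber
  5   | juice | orange | cat | chef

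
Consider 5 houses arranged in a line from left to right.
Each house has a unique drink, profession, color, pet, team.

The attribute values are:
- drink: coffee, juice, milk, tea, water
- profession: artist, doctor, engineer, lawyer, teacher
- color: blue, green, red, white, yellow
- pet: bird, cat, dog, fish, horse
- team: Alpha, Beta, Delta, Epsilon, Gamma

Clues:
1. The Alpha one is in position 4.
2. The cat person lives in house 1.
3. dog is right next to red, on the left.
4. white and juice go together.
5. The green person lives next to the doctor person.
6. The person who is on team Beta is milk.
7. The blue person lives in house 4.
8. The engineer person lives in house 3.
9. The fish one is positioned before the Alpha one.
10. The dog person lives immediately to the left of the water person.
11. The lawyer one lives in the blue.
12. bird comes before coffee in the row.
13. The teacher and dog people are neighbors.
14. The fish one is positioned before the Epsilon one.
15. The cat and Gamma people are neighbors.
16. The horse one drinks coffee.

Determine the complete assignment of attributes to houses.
Solution:

House | Drink | Profession | Color | Pet | Team
-----------------------------------------------
  1   | milk | teacher | green | cat | Beta
  2   | juice | doctor | white | dog | Gamma
  3   | water | engineer | red | fish | Delta
  4   | tea | lawyer | blue | bird | Alpha
  5   | coffee | artist | yellow | horse | Epsilon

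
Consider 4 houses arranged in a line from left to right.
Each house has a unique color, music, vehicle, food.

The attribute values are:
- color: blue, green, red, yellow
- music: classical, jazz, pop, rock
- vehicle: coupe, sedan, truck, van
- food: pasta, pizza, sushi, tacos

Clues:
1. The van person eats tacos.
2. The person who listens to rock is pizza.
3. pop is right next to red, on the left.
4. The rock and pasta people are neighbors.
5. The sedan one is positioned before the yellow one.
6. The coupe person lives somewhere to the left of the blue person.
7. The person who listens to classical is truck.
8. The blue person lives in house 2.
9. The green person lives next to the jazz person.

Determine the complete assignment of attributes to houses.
Solution:

House | Color | Music | Vehicle | Food
--------------------------------------
  1   | green | rock | coupe | pizza
  2   | blue | jazz | sedan | pasta
  3   | yellow | pop | van | tacos
  4   | red | classical | truck | sushi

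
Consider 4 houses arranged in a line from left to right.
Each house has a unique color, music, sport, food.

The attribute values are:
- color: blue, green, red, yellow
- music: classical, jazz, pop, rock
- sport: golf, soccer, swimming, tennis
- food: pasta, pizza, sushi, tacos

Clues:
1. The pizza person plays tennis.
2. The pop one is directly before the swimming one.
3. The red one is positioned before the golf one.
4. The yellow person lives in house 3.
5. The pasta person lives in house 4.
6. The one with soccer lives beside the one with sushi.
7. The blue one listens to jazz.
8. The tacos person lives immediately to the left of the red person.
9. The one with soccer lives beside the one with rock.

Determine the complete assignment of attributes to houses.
Solution:

House | Color | Music | Sport | Food
------------------------------------
  1   | green | pop | soccer | tacos
  2   | red | rock | swimming | sushi
  3   | yellow | classical | tennis | pizza
  4   | blue | jazz | golf | pasta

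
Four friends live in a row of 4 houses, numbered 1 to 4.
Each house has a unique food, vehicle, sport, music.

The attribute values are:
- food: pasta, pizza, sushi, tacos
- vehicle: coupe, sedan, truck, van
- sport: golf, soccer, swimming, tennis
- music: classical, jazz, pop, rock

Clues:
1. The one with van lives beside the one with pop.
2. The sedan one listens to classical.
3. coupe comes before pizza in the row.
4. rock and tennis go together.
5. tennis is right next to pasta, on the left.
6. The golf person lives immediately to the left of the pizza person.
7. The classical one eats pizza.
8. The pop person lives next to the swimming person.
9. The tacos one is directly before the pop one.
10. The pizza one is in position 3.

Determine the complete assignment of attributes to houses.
Solution:

House | Food | Vehicle | Sport | Music
--------------------------------------
  1   | tacos | van | tennis | rock
  2   | pasta | coupe | golf | pop
  3   | pizza | sedan | swimming | classical
  4   | sushi | truck | soccer | jazz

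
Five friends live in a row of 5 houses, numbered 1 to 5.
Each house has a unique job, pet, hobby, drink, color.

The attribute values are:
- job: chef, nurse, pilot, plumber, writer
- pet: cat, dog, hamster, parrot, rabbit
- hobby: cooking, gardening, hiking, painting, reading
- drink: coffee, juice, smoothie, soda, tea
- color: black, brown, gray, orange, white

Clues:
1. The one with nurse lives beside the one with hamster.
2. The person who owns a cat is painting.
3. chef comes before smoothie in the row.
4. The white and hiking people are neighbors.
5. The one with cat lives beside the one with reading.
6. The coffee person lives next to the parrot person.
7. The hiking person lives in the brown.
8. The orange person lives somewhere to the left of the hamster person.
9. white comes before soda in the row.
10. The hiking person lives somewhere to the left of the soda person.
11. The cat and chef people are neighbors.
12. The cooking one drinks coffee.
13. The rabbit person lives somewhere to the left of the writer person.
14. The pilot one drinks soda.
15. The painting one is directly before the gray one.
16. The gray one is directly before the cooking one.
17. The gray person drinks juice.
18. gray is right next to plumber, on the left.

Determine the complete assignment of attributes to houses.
Solution:

House | Job | Pet | Hobby | Drink | Color
-----------------------------------------
  1   | nurse | cat | painting | tea | orange
  2   | chef | hamster | reading | juice | gray
  3   | plumber | rabbit | cooking | coffee | white
  4   | writer | parrot | hiking | smoothie | brown
  5   | pilot | dog | gardening | soda | black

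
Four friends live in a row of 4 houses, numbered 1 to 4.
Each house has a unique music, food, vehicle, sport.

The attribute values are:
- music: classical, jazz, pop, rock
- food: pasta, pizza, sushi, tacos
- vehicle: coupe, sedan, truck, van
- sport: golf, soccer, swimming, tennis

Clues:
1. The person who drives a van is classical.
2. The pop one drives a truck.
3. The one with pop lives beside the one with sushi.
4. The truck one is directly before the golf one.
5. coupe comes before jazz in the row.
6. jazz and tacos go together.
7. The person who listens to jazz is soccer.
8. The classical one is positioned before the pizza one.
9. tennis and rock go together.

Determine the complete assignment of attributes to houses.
Solution:

House | Music | Food | Vehicle | Sport
--------------------------------------
  1   | pop | pasta | truck | swimming
  2   | classical | sushi | van | golf
  3   | rock | pizza | coupe | tennis
  4   | jazz | tacos | sedan | soccer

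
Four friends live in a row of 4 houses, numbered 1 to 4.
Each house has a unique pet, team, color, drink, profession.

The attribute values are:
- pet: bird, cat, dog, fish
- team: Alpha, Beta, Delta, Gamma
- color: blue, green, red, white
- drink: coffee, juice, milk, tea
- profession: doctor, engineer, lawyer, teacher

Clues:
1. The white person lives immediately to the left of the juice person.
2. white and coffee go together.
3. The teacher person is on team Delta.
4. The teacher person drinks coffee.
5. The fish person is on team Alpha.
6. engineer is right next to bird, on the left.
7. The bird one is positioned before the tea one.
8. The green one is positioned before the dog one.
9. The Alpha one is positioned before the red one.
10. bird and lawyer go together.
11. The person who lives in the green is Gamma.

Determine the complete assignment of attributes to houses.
Solution:

House | Pet | Team | Color | Drink | Profession
-----------------------------------------------
  1   | cat | Delta | white | coffee | teacher
  2   | fish | Alpha | blue | juice | engineer
  3   | bird | Gamma | green | milk | lawyer
  4   | dog | Beta | red | tea | doctor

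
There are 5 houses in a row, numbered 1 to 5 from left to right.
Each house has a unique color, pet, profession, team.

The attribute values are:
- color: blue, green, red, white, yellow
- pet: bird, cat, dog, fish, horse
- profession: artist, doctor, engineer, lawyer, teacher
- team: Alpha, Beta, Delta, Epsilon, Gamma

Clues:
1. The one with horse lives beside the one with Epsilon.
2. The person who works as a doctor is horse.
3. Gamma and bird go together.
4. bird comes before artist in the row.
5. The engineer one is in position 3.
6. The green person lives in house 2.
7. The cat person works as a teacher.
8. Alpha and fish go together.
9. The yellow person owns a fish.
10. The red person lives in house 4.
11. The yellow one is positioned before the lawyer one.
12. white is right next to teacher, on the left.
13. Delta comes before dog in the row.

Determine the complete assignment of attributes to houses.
Solution:

House | Color | Pet | Profession | Team
---------------------------------------
  1   | white | horse | doctor | Delta
  2   | green | cat | teacher | Epsilon
  3   | yellow | fish | engineer | Alpha
  4   | red | bird | lawyer | Gamma
  5   | blue | dog | artist | Beta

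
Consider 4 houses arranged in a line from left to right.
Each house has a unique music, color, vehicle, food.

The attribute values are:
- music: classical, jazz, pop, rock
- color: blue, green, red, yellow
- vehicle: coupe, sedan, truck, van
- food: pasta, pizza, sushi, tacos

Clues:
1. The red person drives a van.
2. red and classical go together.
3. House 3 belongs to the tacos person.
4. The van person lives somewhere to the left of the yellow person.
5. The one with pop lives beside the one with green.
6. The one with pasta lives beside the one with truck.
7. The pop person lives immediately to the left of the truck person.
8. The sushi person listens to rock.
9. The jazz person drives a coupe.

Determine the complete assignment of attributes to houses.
Solution:

House | Music | Color | Vehicle | Food
--------------------------------------
  1   | pop | blue | sedan | pasta
  2   | rock | green | truck | sushi
  3   | classical | red | van | tacos
  4   | jazz | yellow | coupe | pizza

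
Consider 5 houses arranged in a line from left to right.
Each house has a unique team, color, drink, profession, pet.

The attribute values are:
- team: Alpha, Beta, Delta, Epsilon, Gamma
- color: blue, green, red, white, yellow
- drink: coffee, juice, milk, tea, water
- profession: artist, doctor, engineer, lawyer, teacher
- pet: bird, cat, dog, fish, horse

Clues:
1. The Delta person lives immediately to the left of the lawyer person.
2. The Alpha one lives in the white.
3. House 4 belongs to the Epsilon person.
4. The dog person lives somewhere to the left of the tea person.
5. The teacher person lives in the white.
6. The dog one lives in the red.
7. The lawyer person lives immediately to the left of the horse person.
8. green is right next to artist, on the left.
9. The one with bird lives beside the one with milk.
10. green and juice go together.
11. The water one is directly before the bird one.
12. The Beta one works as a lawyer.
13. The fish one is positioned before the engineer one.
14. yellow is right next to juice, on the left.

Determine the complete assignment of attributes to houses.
Solution:

House | Team | Color | Drink | Profession | Pet
-----------------------------------------------
  1   | Delta | yellow | water | doctor | fish
  2   | Beta | green | juice | lawyer | bird
  3   | Gamma | blue | milk | artist | horse
  4   | Epsilon | red | coffee | engineer | dog
  5   | Alpha | white | tea | teacher | cat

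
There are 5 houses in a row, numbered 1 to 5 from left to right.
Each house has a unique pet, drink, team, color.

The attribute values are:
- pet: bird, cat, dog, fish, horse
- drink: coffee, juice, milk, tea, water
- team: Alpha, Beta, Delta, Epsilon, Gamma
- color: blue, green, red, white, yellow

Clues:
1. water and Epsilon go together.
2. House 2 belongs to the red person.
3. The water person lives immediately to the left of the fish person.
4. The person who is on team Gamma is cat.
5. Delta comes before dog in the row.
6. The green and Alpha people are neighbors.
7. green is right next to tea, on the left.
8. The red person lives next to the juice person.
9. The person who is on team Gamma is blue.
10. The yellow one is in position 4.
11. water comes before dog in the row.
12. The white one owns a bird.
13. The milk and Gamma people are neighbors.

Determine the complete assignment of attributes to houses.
Solution:

House | Pet | Drink | Team | Color
----------------------------------
  1   | horse | water | Epsilon | green
  2   | fish | tea | Alpha | red
  3   | bird | juice | Delta | white
  4   | dog | milk | Beta | yellow
  5   | cat | coffee | Gamma | blue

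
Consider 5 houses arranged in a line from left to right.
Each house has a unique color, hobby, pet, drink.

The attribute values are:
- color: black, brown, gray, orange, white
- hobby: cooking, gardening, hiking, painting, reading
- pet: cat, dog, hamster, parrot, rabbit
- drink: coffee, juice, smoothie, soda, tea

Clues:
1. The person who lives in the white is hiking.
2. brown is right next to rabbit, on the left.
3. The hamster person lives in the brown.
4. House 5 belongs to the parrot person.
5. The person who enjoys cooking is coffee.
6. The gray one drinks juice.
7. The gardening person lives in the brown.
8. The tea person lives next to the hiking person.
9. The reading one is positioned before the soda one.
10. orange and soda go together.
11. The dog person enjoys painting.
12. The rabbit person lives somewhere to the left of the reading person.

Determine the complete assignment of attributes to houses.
Solution:

House | Color | Hobby | Pet | Drink
-----------------------------------
  1   | brown | gardening | hamster | tea
  2   | white | hiking | rabbit | smoothie
  3   | gray | reading | cat | juice
  4   | orange | painting | dog | soda
  5   | black | cooking | parrot | coffee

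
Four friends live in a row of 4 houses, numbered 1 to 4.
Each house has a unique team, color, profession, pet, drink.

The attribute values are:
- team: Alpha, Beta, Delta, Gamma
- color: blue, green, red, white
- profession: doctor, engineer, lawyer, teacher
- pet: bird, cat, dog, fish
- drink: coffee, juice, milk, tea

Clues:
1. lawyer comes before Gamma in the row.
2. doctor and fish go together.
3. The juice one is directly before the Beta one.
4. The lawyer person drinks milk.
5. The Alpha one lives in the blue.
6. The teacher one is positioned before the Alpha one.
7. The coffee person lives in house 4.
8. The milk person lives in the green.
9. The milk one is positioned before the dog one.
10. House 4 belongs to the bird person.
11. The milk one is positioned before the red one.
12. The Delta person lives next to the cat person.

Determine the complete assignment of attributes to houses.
Solution:

House | Team | Color | Profession | Pet | Drink
-----------------------------------------------
  1   | Delta | white | doctor | fish | juice
  2   | Beta | green | lawyer | cat | milk
  3   | Gamma | red | teacher | dog | tea
  4   | Alpha | blue | engineer | bird | coffee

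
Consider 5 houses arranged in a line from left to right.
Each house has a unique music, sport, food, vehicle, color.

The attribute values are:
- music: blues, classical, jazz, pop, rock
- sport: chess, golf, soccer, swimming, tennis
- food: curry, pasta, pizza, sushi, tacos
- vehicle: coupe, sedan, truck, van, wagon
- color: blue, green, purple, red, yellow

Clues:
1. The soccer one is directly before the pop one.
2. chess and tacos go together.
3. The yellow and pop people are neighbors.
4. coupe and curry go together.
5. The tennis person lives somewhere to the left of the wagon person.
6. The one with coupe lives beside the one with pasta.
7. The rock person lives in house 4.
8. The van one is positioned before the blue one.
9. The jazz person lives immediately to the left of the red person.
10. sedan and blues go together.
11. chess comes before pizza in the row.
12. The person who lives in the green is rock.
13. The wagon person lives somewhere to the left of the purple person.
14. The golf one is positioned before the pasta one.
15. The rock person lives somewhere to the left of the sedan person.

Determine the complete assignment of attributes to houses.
Solution:

House | Music | Sport | Food | Vehicle | Color
----------------------------------------------
  1   | jazz | soccer | sushi | van | yellow
  2   | pop | golf | curry | coupe | red
  3   | classical | tennis | pasta | truck | blue
  4   | rock | chess | tacos | wagon | green
  5   | blues | swimming | pizza | sedan | purple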